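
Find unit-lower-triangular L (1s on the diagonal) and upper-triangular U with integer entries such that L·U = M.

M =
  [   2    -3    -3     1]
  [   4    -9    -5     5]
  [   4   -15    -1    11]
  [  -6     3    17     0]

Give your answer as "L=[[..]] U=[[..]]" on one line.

L=[[1,0,0,0],[2,1,0,0],[2,3,1,0],[-3,2,3,1]] U=[[2,-3,-3,1],[0,-3,1,3],[0,0,2,0],[0,0,0,-3]]

  R1 -= 2·R0 → [0,-3,1,3]
  R2 -= 2·R0 → [0,-9,5,9]
  R3 -= -3·R0 → [0,-6,8,3]
  R2 -= 3·R1 → [0,0,2,0]
  R3 -= 2·R1 → [0,0,6,-3]
  R3 -= 3·R2 → [0,0,0,-3]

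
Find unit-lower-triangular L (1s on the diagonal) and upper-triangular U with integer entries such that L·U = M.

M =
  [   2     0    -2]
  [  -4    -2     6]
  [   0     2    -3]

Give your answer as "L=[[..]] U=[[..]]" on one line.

L=[[1,0,0],[-2,1,0],[0,-1,1]] U=[[2,0,-2],[0,-2,2],[0,0,-1]]

  row1 -= -2·row0 → [0,-2,2]
  row2 -= 0·row0 → [0,2,-3]
  row2 -= -1·row1 → [0,0,-1]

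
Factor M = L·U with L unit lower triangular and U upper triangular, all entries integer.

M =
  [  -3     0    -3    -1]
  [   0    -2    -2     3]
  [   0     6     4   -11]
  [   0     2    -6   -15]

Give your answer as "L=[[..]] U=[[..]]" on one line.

L=[[1,0,0,0],[0,1,0,0],[0,-3,1,0],[0,-1,4,1]] U=[[-3,0,-3,-1],[0,-2,-2,3],[0,0,-2,-2],[0,0,0,-4]]

  R1 -= 0·R0 → [0,-2,-2,3]
  R2 -= 0·R0 → [0,6,4,-11]
  R3 -= 0·R0 → [0,2,-6,-15]
  R2 -= -3·R1 → [0,0,-2,-2]
  R3 -= -1·R1 → [0,0,-8,-12]
  R3 -= 4·R2 → [0,0,0,-4]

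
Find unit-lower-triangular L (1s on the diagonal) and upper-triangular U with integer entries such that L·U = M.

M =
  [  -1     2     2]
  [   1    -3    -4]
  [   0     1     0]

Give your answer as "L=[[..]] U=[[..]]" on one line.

  row1 -= -1·row0 → [0,-1,-2]
  row2 -= 0·row0 → [0,1,0]
  row2 -= -1·row1 → [0,0,-2]

L=[[1,0,0],[-1,1,0],[0,-1,1]] U=[[-1,2,2],[0,-1,-2],[0,0,-2]]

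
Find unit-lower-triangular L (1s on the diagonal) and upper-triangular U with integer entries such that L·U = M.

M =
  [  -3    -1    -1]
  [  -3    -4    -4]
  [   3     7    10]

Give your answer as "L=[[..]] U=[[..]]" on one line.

  R1 -= 1·R0 → [0,-3,-3]
  R2 -= -1·R0 → [0,6,9]
  R2 -= -2·R1 → [0,0,3]

L=[[1,0,0],[1,1,0],[-1,-2,1]] U=[[-3,-1,-1],[0,-3,-3],[0,0,3]]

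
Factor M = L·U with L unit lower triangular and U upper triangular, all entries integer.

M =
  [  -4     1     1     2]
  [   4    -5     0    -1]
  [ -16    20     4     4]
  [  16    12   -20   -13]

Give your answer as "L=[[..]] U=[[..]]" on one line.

L=[[1,0,0,0],[-1,1,0,0],[4,-4,1,0],[-4,-4,-3,1]] U=[[-4,1,1,2],[0,-4,1,1],[0,0,4,0],[0,0,0,-1]]

  R1 -= -1·R0 → [0,-4,1,1]
  R2 -= 4·R0 → [0,16,0,-4]
  R3 -= -4·R0 → [0,16,-16,-5]
  R2 -= -4·R1 → [0,0,4,0]
  R3 -= -4·R1 → [0,0,-12,-1]
  R3 -= -3·R2 → [0,0,0,-1]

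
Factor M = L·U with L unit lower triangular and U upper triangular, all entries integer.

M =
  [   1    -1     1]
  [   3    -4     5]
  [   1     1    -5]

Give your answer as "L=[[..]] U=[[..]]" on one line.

L=[[1,0,0],[3,1,0],[1,-2,1]] U=[[1,-1,1],[0,-1,2],[0,0,-2]]

  row1 -= 3·row0 → [0,-1,2]
  row2 -= 1·row0 → [0,2,-6]
  row2 -= -2·row1 → [0,0,-2]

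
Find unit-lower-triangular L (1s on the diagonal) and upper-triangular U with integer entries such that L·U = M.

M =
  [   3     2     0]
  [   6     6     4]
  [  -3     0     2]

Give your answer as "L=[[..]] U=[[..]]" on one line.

L=[[1,0,0],[2,1,0],[-1,1,1]] U=[[3,2,0],[0,2,4],[0,0,-2]]

  row1 -= 2·row0 → [0,2,4]
  row2 -= -1·row0 → [0,2,2]
  row2 -= 1·row1 → [0,0,-2]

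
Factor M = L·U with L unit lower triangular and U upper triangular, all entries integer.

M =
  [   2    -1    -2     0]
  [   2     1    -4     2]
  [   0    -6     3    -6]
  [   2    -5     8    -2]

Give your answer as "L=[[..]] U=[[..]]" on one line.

L=[[1,0,0,0],[1,1,0,0],[0,-3,1,0],[1,-2,-2,1]] U=[[2,-1,-2,0],[0,2,-2,2],[0,0,-3,0],[0,0,0,2]]

  r1 -= 1·r0 → [0,2,-2,2]
  r2 -= 0·r0 → [0,-6,3,-6]
  r3 -= 1·r0 → [0,-4,10,-2]
  r2 -= -3·r1 → [0,0,-3,0]
  r3 -= -2·r1 → [0,0,6,2]
  r3 -= -2·r2 → [0,0,0,2]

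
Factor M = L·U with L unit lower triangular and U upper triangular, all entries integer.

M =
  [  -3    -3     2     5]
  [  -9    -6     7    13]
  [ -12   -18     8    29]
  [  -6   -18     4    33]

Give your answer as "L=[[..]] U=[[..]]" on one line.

L=[[1,0,0,0],[3,1,0,0],[4,-2,1,0],[2,-4,2,1]] U=[[-3,-3,2,5],[0,3,1,-2],[0,0,2,5],[0,0,0,5]]

  row1 -= 3·row0 → [0,3,1,-2]
  row2 -= 4·row0 → [0,-6,0,9]
  row3 -= 2·row0 → [0,-12,0,23]
  row2 -= -2·row1 → [0,0,2,5]
  row3 -= -4·row1 → [0,0,4,15]
  row3 -= 2·row2 → [0,0,0,5]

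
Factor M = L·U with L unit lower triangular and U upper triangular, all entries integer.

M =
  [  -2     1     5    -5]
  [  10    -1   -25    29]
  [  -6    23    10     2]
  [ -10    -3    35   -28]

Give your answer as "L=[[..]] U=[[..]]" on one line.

  r1 -= -5·r0 → [0,4,0,4]
  r2 -= 3·r0 → [0,20,-5,17]
  r3 -= 5·r0 → [0,-8,10,-3]
  r2 -= 5·r1 → [0,0,-5,-3]
  r3 -= -2·r1 → [0,0,10,5]
  r3 -= -2·r2 → [0,0,0,-1]

L=[[1,0,0,0],[-5,1,0,0],[3,5,1,0],[5,-2,-2,1]] U=[[-2,1,5,-5],[0,4,0,4],[0,0,-5,-3],[0,0,0,-1]]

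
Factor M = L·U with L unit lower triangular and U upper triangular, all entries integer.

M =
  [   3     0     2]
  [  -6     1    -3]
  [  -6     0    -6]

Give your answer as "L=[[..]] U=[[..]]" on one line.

L=[[1,0,0],[-2,1,0],[-2,0,1]] U=[[3,0,2],[0,1,1],[0,0,-2]]

  row1 -= -2·row0 → [0,1,1]
  row2 -= -2·row0 → [0,0,-2]
  row2 -= 0·row1 → [0,0,-2]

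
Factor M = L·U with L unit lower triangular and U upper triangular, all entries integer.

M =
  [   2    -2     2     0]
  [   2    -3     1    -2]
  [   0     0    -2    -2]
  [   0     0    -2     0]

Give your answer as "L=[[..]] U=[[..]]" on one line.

L=[[1,0,0,0],[1,1,0,0],[0,0,1,0],[0,0,1,1]] U=[[2,-2,2,0],[0,-1,-1,-2],[0,0,-2,-2],[0,0,0,2]]

  row1 -= 1·row0 → [0,-1,-1,-2]
  row2 -= 0·row0 → [0,0,-2,-2]
  row3 -= 0·row0 → [0,0,-2,0]
  row2 -= 0·row1 → [0,0,-2,-2]
  row3 -= 0·row1 → [0,0,-2,0]
  row3 -= 1·row2 → [0,0,0,2]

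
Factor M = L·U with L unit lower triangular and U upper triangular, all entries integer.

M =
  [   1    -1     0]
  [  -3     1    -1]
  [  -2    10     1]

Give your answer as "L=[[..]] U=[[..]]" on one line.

L=[[1,0,0],[-3,1,0],[-2,-4,1]] U=[[1,-1,0],[0,-2,-1],[0,0,-3]]

  row1 -= -3·row0 → [0,-2,-1]
  row2 -= -2·row0 → [0,8,1]
  row2 -= -4·row1 → [0,0,-3]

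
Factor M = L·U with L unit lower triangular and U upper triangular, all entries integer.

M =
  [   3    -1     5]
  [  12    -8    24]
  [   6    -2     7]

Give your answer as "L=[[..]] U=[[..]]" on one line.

  R1 -= 4·R0 → [0,-4,4]
  R2 -= 2·R0 → [0,0,-3]
  R2 -= 0·R1 → [0,0,-3]

L=[[1,0,0],[4,1,0],[2,0,1]] U=[[3,-1,5],[0,-4,4],[0,0,-3]]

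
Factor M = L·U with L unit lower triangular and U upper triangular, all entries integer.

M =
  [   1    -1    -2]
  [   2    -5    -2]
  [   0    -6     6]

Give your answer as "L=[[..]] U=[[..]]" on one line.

L=[[1,0,0],[2,1,0],[0,2,1]] U=[[1,-1,-2],[0,-3,2],[0,0,2]]

  r1 -= 2·r0 → [0,-3,2]
  r2 -= 0·r0 → [0,-6,6]
  r2 -= 2·r1 → [0,0,2]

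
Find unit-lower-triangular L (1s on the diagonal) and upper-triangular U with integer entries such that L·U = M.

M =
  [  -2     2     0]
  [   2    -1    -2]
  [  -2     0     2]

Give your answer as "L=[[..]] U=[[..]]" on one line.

  R1 -= -1·R0 → [0,1,-2]
  R2 -= 1·R0 → [0,-2,2]
  R2 -= -2·R1 → [0,0,-2]

L=[[1,0,0],[-1,1,0],[1,-2,1]] U=[[-2,2,0],[0,1,-2],[0,0,-2]]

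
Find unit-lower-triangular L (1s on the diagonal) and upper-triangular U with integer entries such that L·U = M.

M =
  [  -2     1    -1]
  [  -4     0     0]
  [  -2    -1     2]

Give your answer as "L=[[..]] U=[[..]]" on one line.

  r1 -= 2·r0 → [0,-2,2]
  r2 -= 1·r0 → [0,-2,3]
  r2 -= 1·r1 → [0,0,1]

L=[[1,0,0],[2,1,0],[1,1,1]] U=[[-2,1,-1],[0,-2,2],[0,0,1]]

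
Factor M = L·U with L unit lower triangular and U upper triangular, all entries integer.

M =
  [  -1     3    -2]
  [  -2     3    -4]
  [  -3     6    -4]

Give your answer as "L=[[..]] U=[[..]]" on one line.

  R1 -= 2·R0 → [0,-3,0]
  R2 -= 3·R0 → [0,-3,2]
  R2 -= 1·R1 → [0,0,2]

L=[[1,0,0],[2,1,0],[3,1,1]] U=[[-1,3,-2],[0,-3,0],[0,0,2]]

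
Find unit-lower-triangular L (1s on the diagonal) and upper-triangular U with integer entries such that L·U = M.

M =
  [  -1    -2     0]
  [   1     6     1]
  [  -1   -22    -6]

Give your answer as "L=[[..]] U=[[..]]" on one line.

  R1 -= -1·R0 → [0,4,1]
  R2 -= 1·R0 → [0,-20,-6]
  R2 -= -5·R1 → [0,0,-1]

L=[[1,0,0],[-1,1,0],[1,-5,1]] U=[[-1,-2,0],[0,4,1],[0,0,-1]]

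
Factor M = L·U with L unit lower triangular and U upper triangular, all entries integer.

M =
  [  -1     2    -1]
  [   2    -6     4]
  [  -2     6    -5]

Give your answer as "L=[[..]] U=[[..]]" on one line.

L=[[1,0,0],[-2,1,0],[2,-1,1]] U=[[-1,2,-1],[0,-2,2],[0,0,-1]]

  R1 -= -2·R0 → [0,-2,2]
  R2 -= 2·R0 → [0,2,-3]
  R2 -= -1·R1 → [0,0,-1]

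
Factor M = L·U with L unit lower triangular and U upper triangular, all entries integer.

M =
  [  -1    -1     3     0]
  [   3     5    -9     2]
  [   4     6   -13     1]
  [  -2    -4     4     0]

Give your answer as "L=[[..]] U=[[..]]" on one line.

L=[[1,0,0,0],[-3,1,0,0],[-4,1,1,0],[2,-1,2,1]] U=[[-1,-1,3,0],[0,2,0,2],[0,0,-1,-1],[0,0,0,4]]

  r1 -= -3·r0 → [0,2,0,2]
  r2 -= -4·r0 → [0,2,-1,1]
  r3 -= 2·r0 → [0,-2,-2,0]
  r2 -= 1·r1 → [0,0,-1,-1]
  r3 -= -1·r1 → [0,0,-2,2]
  r3 -= 2·r2 → [0,0,0,4]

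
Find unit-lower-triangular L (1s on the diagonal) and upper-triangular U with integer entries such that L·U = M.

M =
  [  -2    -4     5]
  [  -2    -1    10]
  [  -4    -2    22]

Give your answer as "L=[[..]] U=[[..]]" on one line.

L=[[1,0,0],[1,1,0],[2,2,1]] U=[[-2,-4,5],[0,3,5],[0,0,2]]

  r1 -= 1·r0 → [0,3,5]
  r2 -= 2·r0 → [0,6,12]
  r2 -= 2·r1 → [0,0,2]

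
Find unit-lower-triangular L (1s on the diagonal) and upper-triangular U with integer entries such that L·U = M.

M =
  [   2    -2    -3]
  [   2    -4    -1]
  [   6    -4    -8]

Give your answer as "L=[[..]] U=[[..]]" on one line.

L=[[1,0,0],[1,1,0],[3,-1,1]] U=[[2,-2,-3],[0,-2,2],[0,0,3]]

  row1 -= 1·row0 → [0,-2,2]
  row2 -= 3·row0 → [0,2,1]
  row2 -= -1·row1 → [0,0,3]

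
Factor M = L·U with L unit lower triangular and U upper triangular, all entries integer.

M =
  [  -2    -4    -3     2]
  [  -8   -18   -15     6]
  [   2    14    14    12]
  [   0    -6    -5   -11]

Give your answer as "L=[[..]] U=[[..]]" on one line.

L=[[1,0,0,0],[4,1,0,0],[-1,-5,1,0],[0,3,-1,1]] U=[[-2,-4,-3,2],[0,-2,-3,-2],[0,0,-4,4],[0,0,0,-1]]

  row1 -= 4·row0 → [0,-2,-3,-2]
  row2 -= -1·row0 → [0,10,11,14]
  row3 -= 0·row0 → [0,-6,-5,-11]
  row2 -= -5·row1 → [0,0,-4,4]
  row3 -= 3·row1 → [0,0,4,-5]
  row3 -= -1·row2 → [0,0,0,-1]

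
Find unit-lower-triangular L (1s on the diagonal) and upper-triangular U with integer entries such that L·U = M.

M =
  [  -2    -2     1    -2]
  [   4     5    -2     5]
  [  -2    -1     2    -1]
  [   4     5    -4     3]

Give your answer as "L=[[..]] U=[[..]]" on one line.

L=[[1,0,0,0],[-2,1,0,0],[1,1,1,0],[-2,1,-2,1]] U=[[-2,-2,1,-2],[0,1,0,1],[0,0,1,0],[0,0,0,-2]]

  R1 -= -2·R0 → [0,1,0,1]
  R2 -= 1·R0 → [0,1,1,1]
  R3 -= -2·R0 → [0,1,-2,-1]
  R2 -= 1·R1 → [0,0,1,0]
  R3 -= 1·R1 → [0,0,-2,-2]
  R3 -= -2·R2 → [0,0,0,-2]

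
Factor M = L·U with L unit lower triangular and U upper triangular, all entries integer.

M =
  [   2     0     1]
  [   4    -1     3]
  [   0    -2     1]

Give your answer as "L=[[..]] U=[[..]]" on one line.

L=[[1,0,0],[2,1,0],[0,2,1]] U=[[2,0,1],[0,-1,1],[0,0,-1]]

  row1 -= 2·row0 → [0,-1,1]
  row2 -= 0·row0 → [0,-2,1]
  row2 -= 2·row1 → [0,0,-1]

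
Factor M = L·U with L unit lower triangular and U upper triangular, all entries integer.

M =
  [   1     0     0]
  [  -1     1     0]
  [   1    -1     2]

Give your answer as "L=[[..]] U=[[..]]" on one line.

L=[[1,0,0],[-1,1,0],[1,-1,1]] U=[[1,0,0],[0,1,0],[0,0,2]]

  r1 -= -1·r0 → [0,1,0]
  r2 -= 1·r0 → [0,-1,2]
  r2 -= -1·r1 → [0,0,2]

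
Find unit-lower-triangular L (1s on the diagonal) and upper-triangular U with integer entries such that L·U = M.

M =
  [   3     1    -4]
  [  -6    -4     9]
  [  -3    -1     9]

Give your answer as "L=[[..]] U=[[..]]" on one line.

L=[[1,0,0],[-2,1,0],[-1,0,1]] U=[[3,1,-4],[0,-2,1],[0,0,5]]

  r1 -= -2·r0 → [0,-2,1]
  r2 -= -1·r0 → [0,0,5]
  r2 -= 0·r1 → [0,0,5]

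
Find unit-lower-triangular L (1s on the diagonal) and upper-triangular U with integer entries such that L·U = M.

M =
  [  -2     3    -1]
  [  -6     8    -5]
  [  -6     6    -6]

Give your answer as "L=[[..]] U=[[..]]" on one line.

L=[[1,0,0],[3,1,0],[3,3,1]] U=[[-2,3,-1],[0,-1,-2],[0,0,3]]

  row1 -= 3·row0 → [0,-1,-2]
  row2 -= 3·row0 → [0,-3,-3]
  row2 -= 3·row1 → [0,0,3]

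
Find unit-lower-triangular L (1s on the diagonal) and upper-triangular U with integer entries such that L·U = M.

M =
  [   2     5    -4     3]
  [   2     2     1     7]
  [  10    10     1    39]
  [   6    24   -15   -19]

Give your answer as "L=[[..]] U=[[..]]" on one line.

L=[[1,0,0,0],[1,1,0,0],[5,5,1,0],[3,-3,-3,1]] U=[[2,5,-4,3],[0,-3,5,4],[0,0,-4,4],[0,0,0,-4]]

  R1 -= 1·R0 → [0,-3,5,4]
  R2 -= 5·R0 → [0,-15,21,24]
  R3 -= 3·R0 → [0,9,-3,-28]
  R2 -= 5·R1 → [0,0,-4,4]
  R3 -= -3·R1 → [0,0,12,-16]
  R3 -= -3·R2 → [0,0,0,-4]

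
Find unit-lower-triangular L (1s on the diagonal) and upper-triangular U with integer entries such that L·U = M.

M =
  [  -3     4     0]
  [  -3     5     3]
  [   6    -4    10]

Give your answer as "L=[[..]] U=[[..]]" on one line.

L=[[1,0,0],[1,1,0],[-2,4,1]] U=[[-3,4,0],[0,1,3],[0,0,-2]]

  R1 -= 1·R0 → [0,1,3]
  R2 -= -2·R0 → [0,4,10]
  R2 -= 4·R1 → [0,0,-2]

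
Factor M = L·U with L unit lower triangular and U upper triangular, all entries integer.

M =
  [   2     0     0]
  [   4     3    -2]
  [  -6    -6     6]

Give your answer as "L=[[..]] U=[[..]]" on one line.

  r1 -= 2·r0 → [0,3,-2]
  r2 -= -3·r0 → [0,-6,6]
  r2 -= -2·r1 → [0,0,2]

L=[[1,0,0],[2,1,0],[-3,-2,1]] U=[[2,0,0],[0,3,-2],[0,0,2]]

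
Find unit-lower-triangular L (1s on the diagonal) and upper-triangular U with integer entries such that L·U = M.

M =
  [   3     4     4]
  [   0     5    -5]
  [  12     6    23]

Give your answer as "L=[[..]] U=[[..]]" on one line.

  r1 -= 0·r0 → [0,5,-5]
  r2 -= 4·r0 → [0,-10,7]
  r2 -= -2·r1 → [0,0,-3]

L=[[1,0,0],[0,1,0],[4,-2,1]] U=[[3,4,4],[0,5,-5],[0,0,-3]]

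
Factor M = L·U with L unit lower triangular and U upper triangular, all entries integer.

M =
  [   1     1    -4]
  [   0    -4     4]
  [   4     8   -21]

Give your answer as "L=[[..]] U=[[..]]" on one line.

  r1 -= 0·r0 → [0,-4,4]
  r2 -= 4·r0 → [0,4,-5]
  r2 -= -1·r1 → [0,0,-1]

L=[[1,0,0],[0,1,0],[4,-1,1]] U=[[1,1,-4],[0,-4,4],[0,0,-1]]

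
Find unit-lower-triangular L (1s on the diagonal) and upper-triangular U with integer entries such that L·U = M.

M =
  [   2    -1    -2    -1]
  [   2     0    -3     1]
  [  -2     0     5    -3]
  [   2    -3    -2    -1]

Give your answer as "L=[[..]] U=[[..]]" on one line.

  R1 -= 1·R0 → [0,1,-1,2]
  R2 -= -1·R0 → [0,-1,3,-4]
  R3 -= 1·R0 → [0,-2,0,0]
  R2 -= -1·R1 → [0,0,2,-2]
  R3 -= -2·R1 → [0,0,-2,4]
  R3 -= -1·R2 → [0,0,0,2]

L=[[1,0,0,0],[1,1,0,0],[-1,-1,1,0],[1,-2,-1,1]] U=[[2,-1,-2,-1],[0,1,-1,2],[0,0,2,-2],[0,0,0,2]]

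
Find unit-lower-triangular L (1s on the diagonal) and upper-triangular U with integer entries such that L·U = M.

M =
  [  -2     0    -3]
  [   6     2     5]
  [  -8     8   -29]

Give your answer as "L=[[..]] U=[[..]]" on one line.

  R1 -= -3·R0 → [0,2,-4]
  R2 -= 4·R0 → [0,8,-17]
  R2 -= 4·R1 → [0,0,-1]

L=[[1,0,0],[-3,1,0],[4,4,1]] U=[[-2,0,-3],[0,2,-4],[0,0,-1]]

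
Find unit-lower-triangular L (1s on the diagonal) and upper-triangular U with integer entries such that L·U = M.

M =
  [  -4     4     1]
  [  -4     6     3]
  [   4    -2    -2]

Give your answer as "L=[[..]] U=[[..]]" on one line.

L=[[1,0,0],[1,1,0],[-1,1,1]] U=[[-4,4,1],[0,2,2],[0,0,-3]]

  R1 -= 1·R0 → [0,2,2]
  R2 -= -1·R0 → [0,2,-1]
  R2 -= 1·R1 → [0,0,-3]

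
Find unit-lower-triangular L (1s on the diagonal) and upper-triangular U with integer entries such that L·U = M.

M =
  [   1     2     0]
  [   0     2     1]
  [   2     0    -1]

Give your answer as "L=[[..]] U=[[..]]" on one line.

  R1 -= 0·R0 → [0,2,1]
  R2 -= 2·R0 → [0,-4,-1]
  R2 -= -2·R1 → [0,0,1]

L=[[1,0,0],[0,1,0],[2,-2,1]] U=[[1,2,0],[0,2,1],[0,0,1]]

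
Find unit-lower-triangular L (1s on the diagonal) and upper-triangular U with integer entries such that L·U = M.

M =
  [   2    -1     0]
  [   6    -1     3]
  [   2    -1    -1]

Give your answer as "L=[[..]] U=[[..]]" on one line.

  row1 -= 3·row0 → [0,2,3]
  row2 -= 1·row0 → [0,0,-1]
  row2 -= 0·row1 → [0,0,-1]

L=[[1,0,0],[3,1,0],[1,0,1]] U=[[2,-1,0],[0,2,3],[0,0,-1]]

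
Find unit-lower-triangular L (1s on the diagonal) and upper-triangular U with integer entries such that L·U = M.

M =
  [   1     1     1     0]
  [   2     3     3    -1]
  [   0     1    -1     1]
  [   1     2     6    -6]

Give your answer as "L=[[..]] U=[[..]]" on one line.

  r1 -= 2·r0 → [0,1,1,-1]
  r2 -= 0·r0 → [0,1,-1,1]
  r3 -= 1·r0 → [0,1,5,-6]
  r2 -= 1·r1 → [0,0,-2,2]
  r3 -= 1·r1 → [0,0,4,-5]
  r3 -= -2·r2 → [0,0,0,-1]

L=[[1,0,0,0],[2,1,0,0],[0,1,1,0],[1,1,-2,1]] U=[[1,1,1,0],[0,1,1,-1],[0,0,-2,2],[0,0,0,-1]]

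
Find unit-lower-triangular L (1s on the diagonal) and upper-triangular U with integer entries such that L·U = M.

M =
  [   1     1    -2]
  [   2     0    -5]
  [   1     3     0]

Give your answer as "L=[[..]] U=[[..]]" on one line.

  row1 -= 2·row0 → [0,-2,-1]
  row2 -= 1·row0 → [0,2,2]
  row2 -= -1·row1 → [0,0,1]

L=[[1,0,0],[2,1,0],[1,-1,1]] U=[[1,1,-2],[0,-2,-1],[0,0,1]]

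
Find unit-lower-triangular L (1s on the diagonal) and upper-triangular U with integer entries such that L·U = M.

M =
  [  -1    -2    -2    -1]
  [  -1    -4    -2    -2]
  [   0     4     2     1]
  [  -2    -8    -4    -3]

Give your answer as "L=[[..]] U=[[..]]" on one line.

  R1 -= 1·R0 → [0,-2,0,-1]
  R2 -= 0·R0 → [0,4,2,1]
  R3 -= 2·R0 → [0,-4,0,-1]
  R2 -= -2·R1 → [0,0,2,-1]
  R3 -= 2·R1 → [0,0,0,1]
  R3 -= 0·R2 → [0,0,0,1]

L=[[1,0,0,0],[1,1,0,0],[0,-2,1,0],[2,2,0,1]] U=[[-1,-2,-2,-1],[0,-2,0,-1],[0,0,2,-1],[0,0,0,1]]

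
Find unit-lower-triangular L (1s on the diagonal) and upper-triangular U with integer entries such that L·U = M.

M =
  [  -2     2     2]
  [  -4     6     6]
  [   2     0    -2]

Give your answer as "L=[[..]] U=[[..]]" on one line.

L=[[1,0,0],[2,1,0],[-1,1,1]] U=[[-2,2,2],[0,2,2],[0,0,-2]]

  R1 -= 2·R0 → [0,2,2]
  R2 -= -1·R0 → [0,2,0]
  R2 -= 1·R1 → [0,0,-2]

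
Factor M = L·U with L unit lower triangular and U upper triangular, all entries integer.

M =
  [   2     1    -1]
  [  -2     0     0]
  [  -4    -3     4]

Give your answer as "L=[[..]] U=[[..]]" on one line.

  r1 -= -1·r0 → [0,1,-1]
  r2 -= -2·r0 → [0,-1,2]
  r2 -= -1·r1 → [0,0,1]

L=[[1,0,0],[-1,1,0],[-2,-1,1]] U=[[2,1,-1],[0,1,-1],[0,0,1]]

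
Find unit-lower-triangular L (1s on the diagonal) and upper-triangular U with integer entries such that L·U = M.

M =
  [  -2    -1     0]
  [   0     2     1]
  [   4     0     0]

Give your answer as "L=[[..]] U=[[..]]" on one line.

L=[[1,0,0],[0,1,0],[-2,-1,1]] U=[[-2,-1,0],[0,2,1],[0,0,1]]

  row1 -= 0·row0 → [0,2,1]
  row2 -= -2·row0 → [0,-2,0]
  row2 -= -1·row1 → [0,0,1]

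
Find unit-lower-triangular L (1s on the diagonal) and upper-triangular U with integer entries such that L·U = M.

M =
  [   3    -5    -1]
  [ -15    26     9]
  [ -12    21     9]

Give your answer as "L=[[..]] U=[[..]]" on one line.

  R1 -= -5·R0 → [0,1,4]
  R2 -= -4·R0 → [0,1,5]
  R2 -= 1·R1 → [0,0,1]

L=[[1,0,0],[-5,1,0],[-4,1,1]] U=[[3,-5,-1],[0,1,4],[0,0,1]]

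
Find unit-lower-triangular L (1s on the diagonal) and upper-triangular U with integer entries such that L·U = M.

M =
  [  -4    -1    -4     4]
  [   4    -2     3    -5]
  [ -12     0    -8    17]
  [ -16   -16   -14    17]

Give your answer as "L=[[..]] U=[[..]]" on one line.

  R1 -= -1·R0 → [0,-3,-1,-1]
  R2 -= 3·R0 → [0,3,4,5]
  R3 -= 4·R0 → [0,-12,2,1]
  R2 -= -1·R1 → [0,0,3,4]
  R3 -= 4·R1 → [0,0,6,5]
  R3 -= 2·R2 → [0,0,0,-3]

L=[[1,0,0,0],[-1,1,0,0],[3,-1,1,0],[4,4,2,1]] U=[[-4,-1,-4,4],[0,-3,-1,-1],[0,0,3,4],[0,0,0,-3]]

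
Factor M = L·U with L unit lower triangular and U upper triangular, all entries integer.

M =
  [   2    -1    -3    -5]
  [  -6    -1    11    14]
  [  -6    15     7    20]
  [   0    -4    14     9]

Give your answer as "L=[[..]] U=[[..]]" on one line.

L=[[1,0,0,0],[-3,1,0,0],[-3,-3,1,0],[0,1,3,1]] U=[[2,-1,-3,-5],[0,-4,2,-1],[0,0,4,2],[0,0,0,4]]

  row1 -= -3·row0 → [0,-4,2,-1]
  row2 -= -3·row0 → [0,12,-2,5]
  row3 -= 0·row0 → [0,-4,14,9]
  row2 -= -3·row1 → [0,0,4,2]
  row3 -= 1·row1 → [0,0,12,10]
  row3 -= 3·row2 → [0,0,0,4]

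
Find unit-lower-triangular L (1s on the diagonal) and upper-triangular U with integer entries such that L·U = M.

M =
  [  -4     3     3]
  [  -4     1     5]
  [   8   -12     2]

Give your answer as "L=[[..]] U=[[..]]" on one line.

L=[[1,0,0],[1,1,0],[-2,3,1]] U=[[-4,3,3],[0,-2,2],[0,0,2]]

  r1 -= 1·r0 → [0,-2,2]
  r2 -= -2·r0 → [0,-6,8]
  r2 -= 3·r1 → [0,0,2]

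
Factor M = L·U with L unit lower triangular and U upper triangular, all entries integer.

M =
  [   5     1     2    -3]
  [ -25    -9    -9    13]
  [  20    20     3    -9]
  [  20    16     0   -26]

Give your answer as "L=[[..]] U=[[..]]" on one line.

L=[[1,0,0,0],[-5,1,0,0],[4,-4,1,0],[4,-3,5,1]] U=[[5,1,2,-3],[0,-4,1,-2],[0,0,-1,-5],[0,0,0,5]]

  row1 -= -5·row0 → [0,-4,1,-2]
  row2 -= 4·row0 → [0,16,-5,3]
  row3 -= 4·row0 → [0,12,-8,-14]
  row2 -= -4·row1 → [0,0,-1,-5]
  row3 -= -3·row1 → [0,0,-5,-20]
  row3 -= 5·row2 → [0,0,0,5]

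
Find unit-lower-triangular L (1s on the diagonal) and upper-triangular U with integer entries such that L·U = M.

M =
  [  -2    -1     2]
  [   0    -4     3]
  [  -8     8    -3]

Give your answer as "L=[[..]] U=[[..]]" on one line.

L=[[1,0,0],[0,1,0],[4,-3,1]] U=[[-2,-1,2],[0,-4,3],[0,0,-2]]

  R1 -= 0·R0 → [0,-4,3]
  R2 -= 4·R0 → [0,12,-11]
  R2 -= -3·R1 → [0,0,-2]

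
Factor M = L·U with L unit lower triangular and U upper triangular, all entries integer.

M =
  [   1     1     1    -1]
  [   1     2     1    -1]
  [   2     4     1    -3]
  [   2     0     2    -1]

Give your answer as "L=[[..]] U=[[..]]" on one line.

L=[[1,0,0,0],[1,1,0,0],[2,2,1,0],[2,-2,0,1]] U=[[1,1,1,-1],[0,1,0,0],[0,0,-1,-1],[0,0,0,1]]

  R1 -= 1·R0 → [0,1,0,0]
  R2 -= 2·R0 → [0,2,-1,-1]
  R3 -= 2·R0 → [0,-2,0,1]
  R2 -= 2·R1 → [0,0,-1,-1]
  R3 -= -2·R1 → [0,0,0,1]
  R3 -= 0·R2 → [0,0,0,1]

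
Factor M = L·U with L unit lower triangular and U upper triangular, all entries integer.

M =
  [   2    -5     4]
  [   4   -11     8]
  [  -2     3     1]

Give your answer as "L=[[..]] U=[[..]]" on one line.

  R1 -= 2·R0 → [0,-1,0]
  R2 -= -1·R0 → [0,-2,5]
  R2 -= 2·R1 → [0,0,5]

L=[[1,0,0],[2,1,0],[-1,2,1]] U=[[2,-5,4],[0,-1,0],[0,0,5]]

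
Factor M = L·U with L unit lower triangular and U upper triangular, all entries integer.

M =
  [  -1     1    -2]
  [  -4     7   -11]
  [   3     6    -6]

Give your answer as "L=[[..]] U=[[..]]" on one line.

  R1 -= 4·R0 → [0,3,-3]
  R2 -= -3·R0 → [0,9,-12]
  R2 -= 3·R1 → [0,0,-3]

L=[[1,0,0],[4,1,0],[-3,3,1]] U=[[-1,1,-2],[0,3,-3],[0,0,-3]]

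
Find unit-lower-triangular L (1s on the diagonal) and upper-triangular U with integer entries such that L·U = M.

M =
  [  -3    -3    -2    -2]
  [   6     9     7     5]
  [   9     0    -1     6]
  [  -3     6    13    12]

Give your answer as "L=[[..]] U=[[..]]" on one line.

L=[[1,0,0,0],[-2,1,0,0],[-3,-3,1,0],[1,3,3,1]] U=[[-3,-3,-2,-2],[0,3,3,1],[0,0,2,3],[0,0,0,2]]

  row1 -= -2·row0 → [0,3,3,1]
  row2 -= -3·row0 → [0,-9,-7,0]
  row3 -= 1·row0 → [0,9,15,14]
  row2 -= -3·row1 → [0,0,2,3]
  row3 -= 3·row1 → [0,0,6,11]
  row3 -= 3·row2 → [0,0,0,2]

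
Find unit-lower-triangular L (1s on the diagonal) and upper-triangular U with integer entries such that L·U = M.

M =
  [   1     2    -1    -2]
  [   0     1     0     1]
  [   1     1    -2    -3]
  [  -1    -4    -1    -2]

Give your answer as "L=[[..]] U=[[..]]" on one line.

L=[[1,0,0,0],[0,1,0,0],[1,-1,1,0],[-1,-2,2,1]] U=[[1,2,-1,-2],[0,1,0,1],[0,0,-1,0],[0,0,0,-2]]

  row1 -= 0·row0 → [0,1,0,1]
  row2 -= 1·row0 → [0,-1,-1,-1]
  row3 -= -1·row0 → [0,-2,-2,-4]
  row2 -= -1·row1 → [0,0,-1,0]
  row3 -= -2·row1 → [0,0,-2,-2]
  row3 -= 2·row2 → [0,0,0,-2]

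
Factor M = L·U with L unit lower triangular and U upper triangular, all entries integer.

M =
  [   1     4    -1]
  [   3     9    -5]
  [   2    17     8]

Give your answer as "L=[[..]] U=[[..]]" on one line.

  r1 -= 3·r0 → [0,-3,-2]
  r2 -= 2·r0 → [0,9,10]
  r2 -= -3·r1 → [0,0,4]

L=[[1,0,0],[3,1,0],[2,-3,1]] U=[[1,4,-1],[0,-3,-2],[0,0,4]]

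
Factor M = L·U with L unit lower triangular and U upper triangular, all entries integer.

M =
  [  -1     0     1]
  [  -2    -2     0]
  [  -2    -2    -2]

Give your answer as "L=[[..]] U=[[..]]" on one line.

L=[[1,0,0],[2,1,0],[2,1,1]] U=[[-1,0,1],[0,-2,-2],[0,0,-2]]

  R1 -= 2·R0 → [0,-2,-2]
  R2 -= 2·R0 → [0,-2,-4]
  R2 -= 1·R1 → [0,0,-2]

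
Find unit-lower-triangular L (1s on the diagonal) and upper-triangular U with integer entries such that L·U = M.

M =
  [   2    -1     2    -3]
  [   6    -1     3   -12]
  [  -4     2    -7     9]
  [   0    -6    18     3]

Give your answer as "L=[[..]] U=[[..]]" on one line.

  row1 -= 3·row0 → [0,2,-3,-3]
  row2 -= -2·row0 → [0,0,-3,3]
  row3 -= 0·row0 → [0,-6,18,3]
  row2 -= 0·row1 → [0,0,-3,3]
  row3 -= -3·row1 → [0,0,9,-6]
  row3 -= -3·row2 → [0,0,0,3]

L=[[1,0,0,0],[3,1,0,0],[-2,0,1,0],[0,-3,-3,1]] U=[[2,-1,2,-3],[0,2,-3,-3],[0,0,-3,3],[0,0,0,3]]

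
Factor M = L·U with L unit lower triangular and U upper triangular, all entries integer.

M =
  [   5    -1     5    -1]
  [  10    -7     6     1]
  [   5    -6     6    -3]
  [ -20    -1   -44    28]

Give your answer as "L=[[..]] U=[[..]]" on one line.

  r1 -= 2·r0 → [0,-5,-4,3]
  r2 -= 1·r0 → [0,-5,1,-2]
  r3 -= -4·r0 → [0,-5,-24,24]
  r2 -= 1·r1 → [0,0,5,-5]
  r3 -= 1·r1 → [0,0,-20,21]
  r3 -= -4·r2 → [0,0,0,1]

L=[[1,0,0,0],[2,1,0,0],[1,1,1,0],[-4,1,-4,1]] U=[[5,-1,5,-1],[0,-5,-4,3],[0,0,5,-5],[0,0,0,1]]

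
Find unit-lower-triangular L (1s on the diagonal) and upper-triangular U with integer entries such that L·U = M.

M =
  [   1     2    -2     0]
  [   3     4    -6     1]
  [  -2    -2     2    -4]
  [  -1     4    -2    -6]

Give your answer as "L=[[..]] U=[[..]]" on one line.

L=[[1,0,0,0],[3,1,0,0],[-2,-1,1,0],[-1,-3,2,1]] U=[[1,2,-2,0],[0,-2,0,1],[0,0,-2,-3],[0,0,0,3]]

  R1 -= 3·R0 → [0,-2,0,1]
  R2 -= -2·R0 → [0,2,-2,-4]
  R3 -= -1·R0 → [0,6,-4,-6]
  R2 -= -1·R1 → [0,0,-2,-3]
  R3 -= -3·R1 → [0,0,-4,-3]
  R3 -= 2·R2 → [0,0,0,3]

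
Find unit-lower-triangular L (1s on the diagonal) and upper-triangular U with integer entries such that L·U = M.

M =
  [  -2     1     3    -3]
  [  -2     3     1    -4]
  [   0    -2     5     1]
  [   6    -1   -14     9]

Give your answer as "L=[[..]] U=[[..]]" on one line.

  R1 -= 1·R0 → [0,2,-2,-1]
  R2 -= 0·R0 → [0,-2,5,1]
  R3 -= -3·R0 → [0,2,-5,0]
  R2 -= -1·R1 → [0,0,3,0]
  R3 -= 1·R1 → [0,0,-3,1]
  R3 -= -1·R2 → [0,0,0,1]

L=[[1,0,0,0],[1,1,0,0],[0,-1,1,0],[-3,1,-1,1]] U=[[-2,1,3,-3],[0,2,-2,-1],[0,0,3,0],[0,0,0,1]]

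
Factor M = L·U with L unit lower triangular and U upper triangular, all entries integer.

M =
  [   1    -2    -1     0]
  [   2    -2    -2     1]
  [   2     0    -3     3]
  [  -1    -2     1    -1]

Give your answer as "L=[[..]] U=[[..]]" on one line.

  r1 -= 2·r0 → [0,2,0,1]
  r2 -= 2·r0 → [0,4,-1,3]
  r3 -= -1·r0 → [0,-4,0,-1]
  r2 -= 2·r1 → [0,0,-1,1]
  r3 -= -2·r1 → [0,0,0,1]
  r3 -= 0·r2 → [0,0,0,1]

L=[[1,0,0,0],[2,1,0,0],[2,2,1,0],[-1,-2,0,1]] U=[[1,-2,-1,0],[0,2,0,1],[0,0,-1,1],[0,0,0,1]]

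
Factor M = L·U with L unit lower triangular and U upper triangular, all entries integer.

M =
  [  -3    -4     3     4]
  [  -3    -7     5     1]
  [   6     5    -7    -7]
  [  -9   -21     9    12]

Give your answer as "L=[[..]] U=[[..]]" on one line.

L=[[1,0,0,0],[1,1,0,0],[-2,1,1,0],[3,3,2,1]] U=[[-3,-4,3,4],[0,-3,2,-3],[0,0,-3,4],[0,0,0,1]]

  r1 -= 1·r0 → [0,-3,2,-3]
  r2 -= -2·r0 → [0,-3,-1,1]
  r3 -= 3·r0 → [0,-9,0,0]
  r2 -= 1·r1 → [0,0,-3,4]
  r3 -= 3·r1 → [0,0,-6,9]
  r3 -= 2·r2 → [0,0,0,1]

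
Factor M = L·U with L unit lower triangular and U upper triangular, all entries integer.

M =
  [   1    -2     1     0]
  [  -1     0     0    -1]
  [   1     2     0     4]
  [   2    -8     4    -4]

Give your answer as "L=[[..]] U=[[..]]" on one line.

L=[[1,0,0,0],[-1,1,0,0],[1,-2,1,0],[2,2,0,1]] U=[[1,-2,1,0],[0,-2,1,-1],[0,0,1,2],[0,0,0,-2]]

  row1 -= -1·row0 → [0,-2,1,-1]
  row2 -= 1·row0 → [0,4,-1,4]
  row3 -= 2·row0 → [0,-4,2,-4]
  row2 -= -2·row1 → [0,0,1,2]
  row3 -= 2·row1 → [0,0,0,-2]
  row3 -= 0·row2 → [0,0,0,-2]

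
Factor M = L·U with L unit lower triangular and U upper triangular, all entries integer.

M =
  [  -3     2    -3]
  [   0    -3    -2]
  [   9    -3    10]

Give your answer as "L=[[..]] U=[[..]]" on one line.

  R1 -= 0·R0 → [0,-3,-2]
  R2 -= -3·R0 → [0,3,1]
  R2 -= -1·R1 → [0,0,-1]

L=[[1,0,0],[0,1,0],[-3,-1,1]] U=[[-3,2,-3],[0,-3,-2],[0,0,-1]]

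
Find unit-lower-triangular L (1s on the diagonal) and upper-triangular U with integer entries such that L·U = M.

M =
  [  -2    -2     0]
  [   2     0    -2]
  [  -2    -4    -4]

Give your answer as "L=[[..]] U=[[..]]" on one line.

  row1 -= -1·row0 → [0,-2,-2]
  row2 -= 1·row0 → [0,-2,-4]
  row2 -= 1·row1 → [0,0,-2]

L=[[1,0,0],[-1,1,0],[1,1,1]] U=[[-2,-2,0],[0,-2,-2],[0,0,-2]]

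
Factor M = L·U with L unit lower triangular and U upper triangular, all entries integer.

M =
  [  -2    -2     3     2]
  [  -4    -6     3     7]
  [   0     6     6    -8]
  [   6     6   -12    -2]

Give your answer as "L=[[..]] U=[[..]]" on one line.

L=[[1,0,0,0],[2,1,0,0],[0,-3,1,0],[-3,0,1,1]] U=[[-2,-2,3,2],[0,-2,-3,3],[0,0,-3,1],[0,0,0,3]]

  R1 -= 2·R0 → [0,-2,-3,3]
  R2 -= 0·R0 → [0,6,6,-8]
  R3 -= -3·R0 → [0,0,-3,4]
  R2 -= -3·R1 → [0,0,-3,1]
  R3 -= 0·R1 → [0,0,-3,4]
  R3 -= 1·R2 → [0,0,0,3]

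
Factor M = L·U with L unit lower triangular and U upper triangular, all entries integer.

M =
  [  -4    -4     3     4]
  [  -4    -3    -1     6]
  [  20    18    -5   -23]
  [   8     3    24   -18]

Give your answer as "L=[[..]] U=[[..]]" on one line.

L=[[1,0,0,0],[1,1,0,0],[-5,-2,1,0],[-2,-5,5,1]] U=[[-4,-4,3,4],[0,1,-4,2],[0,0,2,1],[0,0,0,-5]]

  row1 -= 1·row0 → [0,1,-4,2]
  row2 -= -5·row0 → [0,-2,10,-3]
  row3 -= -2·row0 → [0,-5,30,-10]
  row2 -= -2·row1 → [0,0,2,1]
  row3 -= -5·row1 → [0,0,10,0]
  row3 -= 5·row2 → [0,0,0,-5]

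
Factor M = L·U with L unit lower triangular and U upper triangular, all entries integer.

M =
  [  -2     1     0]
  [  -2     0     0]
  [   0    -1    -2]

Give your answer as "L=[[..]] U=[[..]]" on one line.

L=[[1,0,0],[1,1,0],[0,1,1]] U=[[-2,1,0],[0,-1,0],[0,0,-2]]

  r1 -= 1·r0 → [0,-1,0]
  r2 -= 0·r0 → [0,-1,-2]
  r2 -= 1·r1 → [0,0,-2]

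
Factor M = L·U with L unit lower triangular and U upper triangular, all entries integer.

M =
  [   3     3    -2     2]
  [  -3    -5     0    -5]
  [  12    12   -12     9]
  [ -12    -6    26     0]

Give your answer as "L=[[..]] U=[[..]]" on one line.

L=[[1,0,0,0],[-1,1,0,0],[4,0,1,0],[-4,-3,-3,1]] U=[[3,3,-2,2],[0,-2,-2,-3],[0,0,-4,1],[0,0,0,2]]

  R1 -= -1·R0 → [0,-2,-2,-3]
  R2 -= 4·R0 → [0,0,-4,1]
  R3 -= -4·R0 → [0,6,18,8]
  R2 -= 0·R1 → [0,0,-4,1]
  R3 -= -3·R1 → [0,0,12,-1]
  R3 -= -3·R2 → [0,0,0,2]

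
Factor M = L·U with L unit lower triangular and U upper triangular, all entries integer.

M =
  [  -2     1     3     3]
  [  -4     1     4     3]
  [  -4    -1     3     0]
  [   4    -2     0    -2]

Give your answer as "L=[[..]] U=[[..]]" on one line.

  row1 -= 2·row0 → [0,-1,-2,-3]
  row2 -= 2·row0 → [0,-3,-3,-6]
  row3 -= -2·row0 → [0,0,6,4]
  row2 -= 3·row1 → [0,0,3,3]
  row3 -= 0·row1 → [0,0,6,4]
  row3 -= 2·row2 → [0,0,0,-2]

L=[[1,0,0,0],[2,1,0,0],[2,3,1,0],[-2,0,2,1]] U=[[-2,1,3,3],[0,-1,-2,-3],[0,0,3,3],[0,0,0,-2]]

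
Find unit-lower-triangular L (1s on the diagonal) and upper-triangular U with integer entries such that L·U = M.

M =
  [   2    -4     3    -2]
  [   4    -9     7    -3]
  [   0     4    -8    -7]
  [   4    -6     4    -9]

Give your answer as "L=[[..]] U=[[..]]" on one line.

L=[[1,0,0,0],[2,1,0,0],[0,-4,1,0],[2,-2,0,1]] U=[[2,-4,3,-2],[0,-1,1,1],[0,0,-4,-3],[0,0,0,-3]]

  R1 -= 2·R0 → [0,-1,1,1]
  R2 -= 0·R0 → [0,4,-8,-7]
  R3 -= 2·R0 → [0,2,-2,-5]
  R2 -= -4·R1 → [0,0,-4,-3]
  R3 -= -2·R1 → [0,0,0,-3]
  R3 -= 0·R2 → [0,0,0,-3]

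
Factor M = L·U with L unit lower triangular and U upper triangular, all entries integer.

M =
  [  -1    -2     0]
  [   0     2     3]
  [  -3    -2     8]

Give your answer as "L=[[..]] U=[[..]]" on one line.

  R1 -= 0·R0 → [0,2,3]
  R2 -= 3·R0 → [0,4,8]
  R2 -= 2·R1 → [0,0,2]

L=[[1,0,0],[0,1,0],[3,2,1]] U=[[-1,-2,0],[0,2,3],[0,0,2]]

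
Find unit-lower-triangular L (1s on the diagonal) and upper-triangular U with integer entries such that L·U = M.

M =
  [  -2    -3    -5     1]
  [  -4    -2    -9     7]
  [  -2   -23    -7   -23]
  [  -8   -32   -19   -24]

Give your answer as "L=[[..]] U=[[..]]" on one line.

L=[[1,0,0,0],[2,1,0,0],[1,-5,1,0],[4,-5,2,1]] U=[[-2,-3,-5,1],[0,4,1,5],[0,0,3,1],[0,0,0,-5]]

  R1 -= 2·R0 → [0,4,1,5]
  R2 -= 1·R0 → [0,-20,-2,-24]
  R3 -= 4·R0 → [0,-20,1,-28]
  R2 -= -5·R1 → [0,0,3,1]
  R3 -= -5·R1 → [0,0,6,-3]
  R3 -= 2·R2 → [0,0,0,-5]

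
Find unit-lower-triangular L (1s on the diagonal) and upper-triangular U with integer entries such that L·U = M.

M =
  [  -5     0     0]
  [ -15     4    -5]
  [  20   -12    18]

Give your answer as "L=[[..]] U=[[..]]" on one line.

  r1 -= 3·r0 → [0,4,-5]
  r2 -= -4·r0 → [0,-12,18]
  r2 -= -3·r1 → [0,0,3]

L=[[1,0,0],[3,1,0],[-4,-3,1]] U=[[-5,0,0],[0,4,-5],[0,0,3]]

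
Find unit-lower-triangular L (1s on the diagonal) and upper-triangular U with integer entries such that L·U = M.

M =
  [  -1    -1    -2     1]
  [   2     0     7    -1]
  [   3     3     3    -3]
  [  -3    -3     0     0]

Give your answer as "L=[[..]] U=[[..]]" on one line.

  r1 -= -2·r0 → [0,-2,3,1]
  r2 -= -3·r0 → [0,0,-3,0]
  r3 -= 3·r0 → [0,0,6,-3]
  r2 -= 0·r1 → [0,0,-3,0]
  r3 -= 0·r1 → [0,0,6,-3]
  r3 -= -2·r2 → [0,0,0,-3]

L=[[1,0,0,0],[-2,1,0,0],[-3,0,1,0],[3,0,-2,1]] U=[[-1,-1,-2,1],[0,-2,3,1],[0,0,-3,0],[0,0,0,-3]]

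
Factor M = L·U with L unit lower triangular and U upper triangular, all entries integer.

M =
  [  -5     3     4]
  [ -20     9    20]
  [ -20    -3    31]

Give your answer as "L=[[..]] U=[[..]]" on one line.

  R1 -= 4·R0 → [0,-3,4]
  R2 -= 4·R0 → [0,-15,15]
  R2 -= 5·R1 → [0,0,-5]

L=[[1,0,0],[4,1,0],[4,5,1]] U=[[-5,3,4],[0,-3,4],[0,0,-5]]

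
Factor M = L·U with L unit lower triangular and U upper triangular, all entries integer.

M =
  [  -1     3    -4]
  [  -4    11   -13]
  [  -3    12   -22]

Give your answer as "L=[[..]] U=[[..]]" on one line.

L=[[1,0,0],[4,1,0],[3,-3,1]] U=[[-1,3,-4],[0,-1,3],[0,0,-1]]

  row1 -= 4·row0 → [0,-1,3]
  row2 -= 3·row0 → [0,3,-10]
  row2 -= -3·row1 → [0,0,-1]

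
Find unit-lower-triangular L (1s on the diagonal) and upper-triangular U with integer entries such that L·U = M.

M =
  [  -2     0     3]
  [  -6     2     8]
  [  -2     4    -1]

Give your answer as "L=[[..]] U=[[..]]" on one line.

L=[[1,0,0],[3,1,0],[1,2,1]] U=[[-2,0,3],[0,2,-1],[0,0,-2]]

  R1 -= 3·R0 → [0,2,-1]
  R2 -= 1·R0 → [0,4,-4]
  R2 -= 2·R1 → [0,0,-2]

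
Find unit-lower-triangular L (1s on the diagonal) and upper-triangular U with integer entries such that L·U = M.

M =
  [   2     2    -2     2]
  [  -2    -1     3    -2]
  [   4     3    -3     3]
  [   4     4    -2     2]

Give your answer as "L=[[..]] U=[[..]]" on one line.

  row1 -= -1·row0 → [0,1,1,0]
  row2 -= 2·row0 → [0,-1,1,-1]
  row3 -= 2·row0 → [0,0,2,-2]
  row2 -= -1·row1 → [0,0,2,-1]
  row3 -= 0·row1 → [0,0,2,-2]
  row3 -= 1·row2 → [0,0,0,-1]

L=[[1,0,0,0],[-1,1,0,0],[2,-1,1,0],[2,0,1,1]] U=[[2,2,-2,2],[0,1,1,0],[0,0,2,-1],[0,0,0,-1]]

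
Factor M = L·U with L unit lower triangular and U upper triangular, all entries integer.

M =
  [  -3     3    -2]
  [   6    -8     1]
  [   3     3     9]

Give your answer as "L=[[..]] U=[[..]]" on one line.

L=[[1,0,0],[-2,1,0],[-1,-3,1]] U=[[-3,3,-2],[0,-2,-3],[0,0,-2]]

  row1 -= -2·row0 → [0,-2,-3]
  row2 -= -1·row0 → [0,6,7]
  row2 -= -3·row1 → [0,0,-2]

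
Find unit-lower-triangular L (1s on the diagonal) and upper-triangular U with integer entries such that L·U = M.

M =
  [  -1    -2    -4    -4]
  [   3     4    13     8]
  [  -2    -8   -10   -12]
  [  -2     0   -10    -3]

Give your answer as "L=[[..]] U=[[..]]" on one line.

  R1 -= -3·R0 → [0,-2,1,-4]
  R2 -= 2·R0 → [0,-4,-2,-4]
  R3 -= 2·R0 → [0,4,-2,5]
  R2 -= 2·R1 → [0,0,-4,4]
  R3 -= -2·R1 → [0,0,0,-3]
  R3 -= 0·R2 → [0,0,0,-3]

L=[[1,0,0,0],[-3,1,0,0],[2,2,1,0],[2,-2,0,1]] U=[[-1,-2,-4,-4],[0,-2,1,-4],[0,0,-4,4],[0,0,0,-3]]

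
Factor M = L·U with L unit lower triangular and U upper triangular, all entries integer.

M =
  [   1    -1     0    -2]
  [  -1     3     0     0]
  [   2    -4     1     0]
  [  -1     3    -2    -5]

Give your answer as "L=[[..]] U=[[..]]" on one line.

L=[[1,0,0,0],[-1,1,0,0],[2,-1,1,0],[-1,1,-2,1]] U=[[1,-1,0,-2],[0,2,0,-2],[0,0,1,2],[0,0,0,-1]]

  r1 -= -1·r0 → [0,2,0,-2]
  r2 -= 2·r0 → [0,-2,1,4]
  r3 -= -1·r0 → [0,2,-2,-7]
  r2 -= -1·r1 → [0,0,1,2]
  r3 -= 1·r1 → [0,0,-2,-5]
  r3 -= -2·r2 → [0,0,0,-1]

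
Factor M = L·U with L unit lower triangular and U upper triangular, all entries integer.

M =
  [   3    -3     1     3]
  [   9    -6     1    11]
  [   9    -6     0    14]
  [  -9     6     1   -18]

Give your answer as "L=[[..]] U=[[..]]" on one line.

L=[[1,0,0,0],[3,1,0,0],[3,1,1,0],[-3,-1,-2,1]] U=[[3,-3,1,3],[0,3,-2,2],[0,0,-1,3],[0,0,0,-1]]

  R1 -= 3·R0 → [0,3,-2,2]
  R2 -= 3·R0 → [0,3,-3,5]
  R3 -= -3·R0 → [0,-3,4,-9]
  R2 -= 1·R1 → [0,0,-1,3]
  R3 -= -1·R1 → [0,0,2,-7]
  R3 -= -2·R2 → [0,0,0,-1]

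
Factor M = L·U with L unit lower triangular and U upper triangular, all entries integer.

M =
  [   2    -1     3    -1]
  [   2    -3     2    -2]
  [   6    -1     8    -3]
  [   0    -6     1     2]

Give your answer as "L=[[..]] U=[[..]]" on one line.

L=[[1,0,0,0],[1,1,0,0],[3,-1,1,0],[0,3,-2,1]] U=[[2,-1,3,-1],[0,-2,-1,-1],[0,0,-2,-1],[0,0,0,3]]

  r1 -= 1·r0 → [0,-2,-1,-1]
  r2 -= 3·r0 → [0,2,-1,0]
  r3 -= 0·r0 → [0,-6,1,2]
  r2 -= -1·r1 → [0,0,-2,-1]
  r3 -= 3·r1 → [0,0,4,5]
  r3 -= -2·r2 → [0,0,0,3]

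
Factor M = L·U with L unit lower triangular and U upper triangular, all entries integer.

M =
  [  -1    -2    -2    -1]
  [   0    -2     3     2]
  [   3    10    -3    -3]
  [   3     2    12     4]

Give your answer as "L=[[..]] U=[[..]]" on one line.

  r1 -= 0·r0 → [0,-2,3,2]
  r2 -= -3·r0 → [0,4,-9,-6]
  r3 -= -3·r0 → [0,-4,6,1]
  r2 -= -2·r1 → [0,0,-3,-2]
  r3 -= 2·r1 → [0,0,0,-3]
  r3 -= 0·r2 → [0,0,0,-3]

L=[[1,0,0,0],[0,1,0,0],[-3,-2,1,0],[-3,2,0,1]] U=[[-1,-2,-2,-1],[0,-2,3,2],[0,0,-3,-2],[0,0,0,-3]]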